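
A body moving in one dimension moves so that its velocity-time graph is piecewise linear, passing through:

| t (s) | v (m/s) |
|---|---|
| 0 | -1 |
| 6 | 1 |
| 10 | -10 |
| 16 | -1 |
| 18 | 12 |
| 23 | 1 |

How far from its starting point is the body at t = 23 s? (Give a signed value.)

-7.5 m

Net displacement equals the area under the velocity-time graph (areas below the axis count negative).
0–6 s: ½(-1 + 1)(6) = 0 m
6–10 s: ½(1 + -10)(4) = -18 m
10–16 s: ½(-10 + -1)(6) = -33 m
16–18 s: ½(-1 + 12)(2) = 11 m
18–23 s: ½(12 + 1)(5) = 32.5 m
Net displacement = -7.5 m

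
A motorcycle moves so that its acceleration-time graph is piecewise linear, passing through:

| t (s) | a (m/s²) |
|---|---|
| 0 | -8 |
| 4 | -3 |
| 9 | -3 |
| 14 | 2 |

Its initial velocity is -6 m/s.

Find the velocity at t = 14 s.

Δv equals the area under the a-t graph; then v = v₀ + Δv.
0–4 s: ½(-8 + -3)(4) = -22 m/s
4–9 s: -3 × 5 = -15 m/s
9–14 s: ½(-3 + 2)(5) = -2.5 m/s
Δv = -39.5 m/s, so v(14) = -6 + (-39.5) = -45.5 m/s.

-45.5 m/s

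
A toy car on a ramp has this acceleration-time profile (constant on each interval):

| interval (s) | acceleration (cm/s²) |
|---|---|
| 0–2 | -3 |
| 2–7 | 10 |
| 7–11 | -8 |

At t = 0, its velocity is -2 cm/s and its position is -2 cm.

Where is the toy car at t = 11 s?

177 cm

On each constant-a segment, Δv = aΔt and Δx = v₀Δt + ½aΔt²; chain segment to segment.
0–2 s: v starts -2 cm/s; Δx = -2·2 + ½·-3·2² = -10 cm; v ends -8 cm/s.
2–7 s: v starts -8 cm/s; Δx = -8·5 + ½·10·5² = 85 cm; v ends 42 cm/s.
7–11 s: v starts 42 cm/s; Δx = 42·4 + ½·-8·4² = 104 cm; v ends 10 cm/s.
x(11) = -2 + Σ Δx = 177 cm.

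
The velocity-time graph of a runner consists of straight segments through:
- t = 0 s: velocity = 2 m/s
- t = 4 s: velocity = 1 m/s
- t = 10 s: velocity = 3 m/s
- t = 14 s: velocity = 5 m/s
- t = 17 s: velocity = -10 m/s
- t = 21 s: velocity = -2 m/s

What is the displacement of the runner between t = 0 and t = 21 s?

Displacement is the signed area under the v-t curve.
0–4 s: ½(2 + 1)(4) = 6 m
4–10 s: ½(1 + 3)(6) = 12 m
10–14 s: ½(3 + 5)(4) = 16 m
14–17 s: ½(5 + -10)(3) = -7.5 m
17–21 s: ½(-10 + -2)(4) = -24 m
Net displacement = 2.5 m

2.5 m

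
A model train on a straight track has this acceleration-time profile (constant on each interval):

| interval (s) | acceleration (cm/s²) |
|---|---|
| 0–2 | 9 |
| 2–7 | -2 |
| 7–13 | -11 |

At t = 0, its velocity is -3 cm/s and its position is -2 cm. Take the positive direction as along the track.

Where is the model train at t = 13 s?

-108 cm

On each constant-a segment, Δv = aΔt and Δx = v₀Δt + ½aΔt²; chain segment to segment.
0–2 s: v starts -3 cm/s; Δx = -3·2 + ½·9·2² = 12 cm; v ends 15 cm/s.
2–7 s: v starts 15 cm/s; Δx = 15·5 + ½·-2·5² = 50 cm; v ends 5 cm/s.
7–13 s: v starts 5 cm/s; Δx = 5·6 + ½·-11·6² = -168 cm; v ends -61 cm/s.
x(13) = -2 + Σ Δx = -108 cm.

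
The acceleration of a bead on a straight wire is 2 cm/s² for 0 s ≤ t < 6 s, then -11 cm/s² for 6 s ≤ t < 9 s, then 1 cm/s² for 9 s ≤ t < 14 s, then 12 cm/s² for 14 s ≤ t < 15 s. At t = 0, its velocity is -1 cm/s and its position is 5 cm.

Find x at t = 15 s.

On each constant-a segment, Δv = aΔt and Δx = v₀Δt + ½aΔt²; chain segment to segment.
0–6 s: v starts -1 cm/s; Δx = -1·6 + ½·2·6² = 30 cm; v ends 11 cm/s.
6–9 s: v starts 11 cm/s; Δx = 11·3 + ½·-11·3² = -16.5 cm; v ends -22 cm/s.
9–14 s: v starts -22 cm/s; Δx = -22·5 + ½·1·5² = -97.5 cm; v ends -17 cm/s.
14–15 s: v starts -17 cm/s; Δx = -17·1 + ½·12·1² = -11 cm; v ends -5 cm/s.
x(15) = 5 + Σ Δx = -90 cm.

-90 cm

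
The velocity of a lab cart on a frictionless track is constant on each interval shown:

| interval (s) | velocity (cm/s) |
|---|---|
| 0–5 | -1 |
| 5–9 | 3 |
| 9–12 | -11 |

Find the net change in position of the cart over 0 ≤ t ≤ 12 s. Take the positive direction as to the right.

-26 cm

Net displacement equals the area under the velocity-time graph (areas below the axis count negative).
0–5 s: -1 × 5 = -5 cm
5–9 s: 3 × 4 = 12 cm
9–12 s: -11 × 3 = -33 cm
Net displacement = -26 cm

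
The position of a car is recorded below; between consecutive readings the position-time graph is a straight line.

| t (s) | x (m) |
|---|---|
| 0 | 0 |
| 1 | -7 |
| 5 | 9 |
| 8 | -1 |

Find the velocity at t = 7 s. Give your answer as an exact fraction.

-10/3 m/s

Velocity is the slope of the x-t graph on 5–8 s: (-1 − 9)/(8 − 5) = -10/3 m/s.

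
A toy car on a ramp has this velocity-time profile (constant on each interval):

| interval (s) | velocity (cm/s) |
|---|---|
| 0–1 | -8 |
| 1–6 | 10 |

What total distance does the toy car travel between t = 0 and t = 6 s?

58 cm

Total distance travelled is ∫|v| dt — sum the magnitudes of each area piece.
0–1 s: |-8| × 1 = 8 cm
1–6 s: |10| × 5 = 50 cm
Total distance = 58 cm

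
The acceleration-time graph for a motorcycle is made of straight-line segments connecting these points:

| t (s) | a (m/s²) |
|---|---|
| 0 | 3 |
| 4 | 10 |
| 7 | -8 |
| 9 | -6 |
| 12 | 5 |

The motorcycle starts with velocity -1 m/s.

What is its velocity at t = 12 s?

12.5 m/s

Δv equals the area under the a-t graph; then v = v₀ + Δv.
0–4 s: ½(3 + 10)(4) = 26 m/s
4–7 s: ½(10 + -8)(3) = 3 m/s
7–9 s: ½(-8 + -6)(2) = -14 m/s
9–12 s: ½(-6 + 5)(3) = -1.5 m/s
Δv = 13.5 m/s, so v(12) = -1 + (13.5) = 12.5 m/s.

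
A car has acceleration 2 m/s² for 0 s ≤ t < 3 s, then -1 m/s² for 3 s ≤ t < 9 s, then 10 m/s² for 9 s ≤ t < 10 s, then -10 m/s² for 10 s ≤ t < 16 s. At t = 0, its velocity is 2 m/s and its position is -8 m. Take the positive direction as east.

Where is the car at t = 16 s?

On each constant-a segment, Δv = aΔt and Δx = v₀Δt + ½aΔt²; chain segment to segment.
0–3 s: v starts 2 m/s; Δx = 2·3 + ½·2·3² = 15 m; v ends 8 m/s.
3–9 s: v starts 8 m/s; Δx = 8·6 + ½·-1·6² = 30 m; v ends 2 m/s.
9–10 s: v starts 2 m/s; Δx = 2·1 + ½·10·1² = 7 m; v ends 12 m/s.
10–16 s: v starts 12 m/s; Δx = 12·6 + ½·-10·6² = -108 m; v ends -48 m/s.
x(16) = -8 + Σ Δx = -64 m.

-64 m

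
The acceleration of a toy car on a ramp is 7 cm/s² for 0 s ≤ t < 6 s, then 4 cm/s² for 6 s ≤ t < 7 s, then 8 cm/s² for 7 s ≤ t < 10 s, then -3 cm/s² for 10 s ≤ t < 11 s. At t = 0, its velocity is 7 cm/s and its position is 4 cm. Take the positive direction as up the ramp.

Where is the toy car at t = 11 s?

On each constant-a segment, Δv = aΔt and Δx = v₀Δt + ½aΔt²; chain segment to segment.
0–6 s: v starts 7 cm/s; Δx = 7·6 + ½·7·6² = 168 cm; v ends 49 cm/s.
6–7 s: v starts 49 cm/s; Δx = 49·1 + ½·4·1² = 51 cm; v ends 53 cm/s.
7–10 s: v starts 53 cm/s; Δx = 53·3 + ½·8·3² = 195 cm; v ends 77 cm/s.
10–11 s: v starts 77 cm/s; Δx = 77·1 + ½·-3·1² = 75.5 cm; v ends 74 cm/s.
x(11) = 4 + Σ Δx = 493.5 cm.

493.5 cm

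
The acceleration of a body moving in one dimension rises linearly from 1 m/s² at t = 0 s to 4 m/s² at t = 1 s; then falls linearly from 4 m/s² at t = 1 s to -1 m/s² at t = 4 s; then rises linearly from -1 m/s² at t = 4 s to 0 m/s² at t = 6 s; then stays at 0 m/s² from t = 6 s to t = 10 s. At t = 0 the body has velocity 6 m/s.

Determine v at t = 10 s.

12 m/s

Δv equals the area under the a-t graph; then v = v₀ + Δv.
0–1 s: ½(1 + 4)(1) = 2.5 m/s
1–4 s: ½(4 + -1)(3) = 4.5 m/s
4–6 s: ½(-1 + 0)(2) = -1 m/s
6–10 s: 0 × 4 = 0 m/s
Δv = 6 m/s, so v(10) = 6 + (6) = 12 m/s.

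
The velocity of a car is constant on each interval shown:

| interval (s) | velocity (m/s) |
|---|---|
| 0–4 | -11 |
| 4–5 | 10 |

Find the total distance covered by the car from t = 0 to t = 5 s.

54 m

Total distance travelled is ∫|v| dt — sum the magnitudes of each area piece.
0–4 s: |-11| × 4 = 44 m
4–5 s: |10| × 1 = 10 m
Total distance = 54 m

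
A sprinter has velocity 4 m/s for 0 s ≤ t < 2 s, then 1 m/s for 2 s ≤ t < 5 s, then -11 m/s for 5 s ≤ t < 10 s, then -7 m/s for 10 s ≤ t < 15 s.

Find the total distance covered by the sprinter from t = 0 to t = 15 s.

Total distance travelled is ∫|v| dt — sum the magnitudes of each area piece.
0–2 s: |4| × 2 = 8 m
2–5 s: |1| × 3 = 3 m
5–10 s: |-11| × 5 = 55 m
10–15 s: |-7| × 5 = 35 m
Total distance = 101 m

101 m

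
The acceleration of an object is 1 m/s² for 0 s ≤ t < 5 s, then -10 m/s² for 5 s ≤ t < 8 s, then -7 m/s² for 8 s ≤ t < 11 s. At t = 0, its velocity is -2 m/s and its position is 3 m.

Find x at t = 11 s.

On each constant-a segment, Δv = aΔt and Δx = v₀Δt + ½aΔt²; chain segment to segment.
0–5 s: v starts -2 m/s; Δx = -2·5 + ½·1·5² = 2.5 m; v ends 3 m/s.
5–8 s: v starts 3 m/s; Δx = 3·3 + ½·-10·3² = -36 m; v ends -27 m/s.
8–11 s: v starts -27 m/s; Δx = -27·3 + ½·-7·3² = -112.5 m; v ends -48 m/s.
x(11) = 3 + Σ Δx = -143 m.

-143 m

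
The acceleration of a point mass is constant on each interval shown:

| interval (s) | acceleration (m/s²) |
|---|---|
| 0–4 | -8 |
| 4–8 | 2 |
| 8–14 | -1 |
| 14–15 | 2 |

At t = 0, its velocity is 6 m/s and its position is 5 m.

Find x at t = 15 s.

On each constant-a segment, Δv = aΔt and Δx = v₀Δt + ½aΔt²; chain segment to segment.
0–4 s: v starts 6 m/s; Δx = 6·4 + ½·-8·4² = -40 m; v ends -26 m/s.
4–8 s: v starts -26 m/s; Δx = -26·4 + ½·2·4² = -88 m; v ends -18 m/s.
8–14 s: v starts -18 m/s; Δx = -18·6 + ½·-1·6² = -126 m; v ends -24 m/s.
14–15 s: v starts -24 m/s; Δx = -24·1 + ½·2·1² = -23 m; v ends -22 m/s.
x(15) = 5 + Σ Δx = -272 m.

-272 m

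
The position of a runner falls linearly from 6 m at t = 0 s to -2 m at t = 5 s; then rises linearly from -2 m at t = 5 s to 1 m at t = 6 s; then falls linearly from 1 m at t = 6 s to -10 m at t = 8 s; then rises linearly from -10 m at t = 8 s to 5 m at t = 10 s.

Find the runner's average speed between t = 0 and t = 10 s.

3.7 m/s

Average speed = (total path length)/(elapsed time); on a piecewise-linear x-t graph the path length is Σ|Δx|.
0–5 s: |Δx| = |-2 − 6| = 8 m
5–6 s: |Δx| = |1 − -2| = 3 m
6–8 s: |Δx| = |-10 − 1| = 11 m
8–10 s: |Δx| = |5 − -10| = 15 m
Total path = 37 m; average speed = 37/10 = 3.7 m/s.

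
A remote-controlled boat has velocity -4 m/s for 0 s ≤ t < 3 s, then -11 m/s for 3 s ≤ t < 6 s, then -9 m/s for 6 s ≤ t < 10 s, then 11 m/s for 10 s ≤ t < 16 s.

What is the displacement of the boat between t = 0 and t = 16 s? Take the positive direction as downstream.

-15 m

Displacement is the signed area under the v-t curve.
0–3 s: -4 × 3 = -12 m
3–6 s: -11 × 3 = -33 m
6–10 s: -9 × 4 = -36 m
10–16 s: 11 × 6 = 66 m
Net displacement = -15 m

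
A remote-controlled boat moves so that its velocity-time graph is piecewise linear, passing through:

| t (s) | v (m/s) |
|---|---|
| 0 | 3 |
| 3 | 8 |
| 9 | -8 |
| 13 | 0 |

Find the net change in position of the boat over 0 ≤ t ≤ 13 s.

0.5 m

Displacement is the signed area under the v-t curve.
0–3 s: ½(3 + 8)(3) = 16.5 m
3–9 s: ½(8 + -8)(6) = 0 m
9–13 s: ½(-8 + 0)(4) = -16 m
Net displacement = 0.5 m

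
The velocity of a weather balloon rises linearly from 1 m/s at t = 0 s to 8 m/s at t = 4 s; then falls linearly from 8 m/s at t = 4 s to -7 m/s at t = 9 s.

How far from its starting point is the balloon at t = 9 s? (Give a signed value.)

Net displacement equals the area under the velocity-time graph (areas below the axis count negative).
0–4 s: ½(1 + 8)(4) = 18 m
4–9 s: ½(8 + -7)(5) = 2.5 m
Net displacement = 20.5 m

20.5 m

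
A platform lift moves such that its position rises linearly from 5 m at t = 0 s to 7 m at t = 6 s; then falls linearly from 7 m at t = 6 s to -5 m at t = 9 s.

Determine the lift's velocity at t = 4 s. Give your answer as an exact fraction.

Velocity is the slope of the x-t graph on 0–6 s: (7 − 5)/(6 − 0) = 1/3 m/s.

1/3 m/s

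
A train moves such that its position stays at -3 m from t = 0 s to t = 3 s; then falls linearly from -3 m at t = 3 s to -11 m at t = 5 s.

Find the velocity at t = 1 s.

Velocity is the slope of the x-t graph on 0–3 s: (-3 − -3)/(3 − 0) = 0 m/s.

0 m/s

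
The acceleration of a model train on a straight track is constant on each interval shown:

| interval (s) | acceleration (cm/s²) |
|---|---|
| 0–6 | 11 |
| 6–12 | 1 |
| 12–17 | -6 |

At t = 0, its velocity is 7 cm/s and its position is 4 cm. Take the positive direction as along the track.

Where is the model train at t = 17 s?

On each constant-a segment, Δv = aΔt and Δx = v₀Δt + ½aΔt²; chain segment to segment.
0–6 s: v starts 7 cm/s; Δx = 7·6 + ½·11·6² = 240 cm; v ends 73 cm/s.
6–12 s: v starts 73 cm/s; Δx = 73·6 + ½·1·6² = 456 cm; v ends 79 cm/s.
12–17 s: v starts 79 cm/s; Δx = 79·5 + ½·-6·5² = 320 cm; v ends 49 cm/s.
x(17) = 4 + Σ Δx = 1020 cm.

1020 cm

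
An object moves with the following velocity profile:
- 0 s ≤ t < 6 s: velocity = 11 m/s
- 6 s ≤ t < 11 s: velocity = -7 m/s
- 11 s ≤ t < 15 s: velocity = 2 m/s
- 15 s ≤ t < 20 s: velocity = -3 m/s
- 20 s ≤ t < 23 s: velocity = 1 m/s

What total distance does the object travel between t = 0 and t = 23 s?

127 m

Distance (not displacement) is the total path length: add the absolute areas under v-t.
0–6 s: |11| × 6 = 66 m
6–11 s: |-7| × 5 = 35 m
11–15 s: |2| × 4 = 8 m
15–20 s: |-3| × 5 = 15 m
20–23 s: |1| × 3 = 3 m
Total distance = 127 m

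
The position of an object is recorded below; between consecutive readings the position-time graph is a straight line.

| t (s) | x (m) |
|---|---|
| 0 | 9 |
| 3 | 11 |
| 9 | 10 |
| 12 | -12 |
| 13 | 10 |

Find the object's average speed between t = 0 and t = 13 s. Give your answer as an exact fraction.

47/13 m/s

Average speed = (total path length)/(elapsed time); on a piecewise-linear x-t graph the path length is Σ|Δx|.
0–3 s: |Δx| = |11 − 9| = 2 m
3–9 s: |Δx| = |10 − 11| = 1 m
9–12 s: |Δx| = |-12 − 10| = 22 m
12–13 s: |Δx| = |10 − -12| = 22 m
Total path = 47 m; average speed = 47/13 = 47/13 m/s.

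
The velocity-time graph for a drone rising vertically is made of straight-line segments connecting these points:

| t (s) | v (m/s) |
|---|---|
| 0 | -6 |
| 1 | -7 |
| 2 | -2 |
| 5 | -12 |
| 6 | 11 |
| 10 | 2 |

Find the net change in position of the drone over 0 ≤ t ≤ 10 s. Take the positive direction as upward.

-6.5 m

Net displacement equals the area under the velocity-time graph (areas below the axis count negative).
0–1 s: ½(-6 + -7)(1) = -6.5 m
1–2 s: ½(-7 + -2)(1) = -4.5 m
2–5 s: ½(-2 + -12)(3) = -21 m
5–6 s: ½(-12 + 11)(1) = -0.5 m
6–10 s: ½(11 + 2)(4) = 26 m
Net displacement = -6.5 m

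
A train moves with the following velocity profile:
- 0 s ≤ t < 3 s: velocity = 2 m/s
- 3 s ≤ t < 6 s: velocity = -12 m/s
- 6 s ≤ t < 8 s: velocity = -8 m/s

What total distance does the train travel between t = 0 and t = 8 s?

58 m

Distance (not displacement) is the total path length: add the absolute areas under v-t.
0–3 s: |2| × 3 = 6 m
3–6 s: |-12| × 3 = 36 m
6–8 s: |-8| × 2 = 16 m
Total distance = 58 m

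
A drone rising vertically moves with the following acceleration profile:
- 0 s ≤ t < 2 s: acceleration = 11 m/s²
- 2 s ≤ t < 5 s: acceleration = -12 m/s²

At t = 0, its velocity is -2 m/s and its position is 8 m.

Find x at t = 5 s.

On each constant-a segment, Δv = aΔt and Δx = v₀Δt + ½aΔt²; chain segment to segment.
0–2 s: v starts -2 m/s; Δx = -2·2 + ½·11·2² = 18 m; v ends 20 m/s.
2–5 s: v starts 20 m/s; Δx = 20·3 + ½·-12·3² = 6 m; v ends -16 m/s.
x(5) = 8 + Σ Δx = 32 m.

32 m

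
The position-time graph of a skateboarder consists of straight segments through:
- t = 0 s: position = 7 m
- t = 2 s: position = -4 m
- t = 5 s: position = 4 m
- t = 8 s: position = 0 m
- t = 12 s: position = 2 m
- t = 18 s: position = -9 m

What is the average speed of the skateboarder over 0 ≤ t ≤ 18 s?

Average speed = (total path length)/(elapsed time); on a piecewise-linear x-t graph the path length is Σ|Δx|.
0–2 s: |Δx| = |-4 − 7| = 11 m
2–5 s: |Δx| = |4 − -4| = 8 m
5–8 s: |Δx| = |0 − 4| = 4 m
8–12 s: |Δx| = |2 − 0| = 2 m
12–18 s: |Δx| = |-9 − 2| = 11 m
Total path = 36 m; average speed = 36/18 = 2 m/s.

2 m/s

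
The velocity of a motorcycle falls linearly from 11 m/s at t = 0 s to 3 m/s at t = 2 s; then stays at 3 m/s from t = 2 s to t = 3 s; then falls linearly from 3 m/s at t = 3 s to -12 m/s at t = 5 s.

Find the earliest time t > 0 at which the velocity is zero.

v changes sign on 3–5 s (from 3 to -12); the graph is linear there, so v = 0 at t = 3 + (-3)·(5 − 3)/(-12 − 3) = 3.4 s.

t = 3.4 s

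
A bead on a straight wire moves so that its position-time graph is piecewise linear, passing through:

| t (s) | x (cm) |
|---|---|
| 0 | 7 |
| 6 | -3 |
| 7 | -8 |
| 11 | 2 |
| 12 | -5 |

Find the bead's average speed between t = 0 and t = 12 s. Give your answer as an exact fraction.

Average speed = (total path length)/(elapsed time); on a piecewise-linear x-t graph the path length is Σ|Δx|.
0–6 s: |Δx| = |-3 − 7| = 10 cm
6–7 s: |Δx| = |-8 − -3| = 5 cm
7–11 s: |Δx| = |2 − -8| = 10 cm
11–12 s: |Δx| = |-5 − 2| = 7 cm
Total path = 32 cm; average speed = 32/12 = 8/3 cm/s.

8/3 cm/s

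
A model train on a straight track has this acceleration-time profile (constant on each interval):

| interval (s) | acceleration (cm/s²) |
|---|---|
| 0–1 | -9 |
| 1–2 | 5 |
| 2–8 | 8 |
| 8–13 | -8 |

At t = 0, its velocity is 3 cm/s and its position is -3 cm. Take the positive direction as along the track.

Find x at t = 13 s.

265 cm

On each constant-a segment, Δv = aΔt and Δx = v₀Δt + ½aΔt²; chain segment to segment.
0–1 s: v starts 3 cm/s; Δx = 3·1 + ½·-9·1² = -1.5 cm; v ends -6 cm/s.
1–2 s: v starts -6 cm/s; Δx = -6·1 + ½·5·1² = -3.5 cm; v ends -1 cm/s.
2–8 s: v starts -1 cm/s; Δx = -1·6 + ½·8·6² = 138 cm; v ends 47 cm/s.
8–13 s: v starts 47 cm/s; Δx = 47·5 + ½·-8·5² = 135 cm; v ends 7 cm/s.
x(13) = -3 + Σ Δx = 265 cm.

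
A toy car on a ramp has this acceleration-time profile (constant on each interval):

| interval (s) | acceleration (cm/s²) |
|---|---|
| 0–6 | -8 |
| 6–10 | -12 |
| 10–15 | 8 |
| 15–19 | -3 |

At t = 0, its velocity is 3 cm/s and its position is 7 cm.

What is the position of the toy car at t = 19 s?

On each constant-a segment, Δv = aΔt and Δx = v₀Δt + ½aΔt²; chain segment to segment.
0–6 s: v starts 3 cm/s; Δx = 3·6 + ½·-8·6² = -126 cm; v ends -45 cm/s.
6–10 s: v starts -45 cm/s; Δx = -45·4 + ½·-12·4² = -276 cm; v ends -93 cm/s.
10–15 s: v starts -93 cm/s; Δx = -93·5 + ½·8·5² = -365 cm; v ends -53 cm/s.
15–19 s: v starts -53 cm/s; Δx = -53·4 + ½·-3·4² = -236 cm; v ends -65 cm/s.
x(19) = 7 + Σ Δx = -996 cm.

-996 cm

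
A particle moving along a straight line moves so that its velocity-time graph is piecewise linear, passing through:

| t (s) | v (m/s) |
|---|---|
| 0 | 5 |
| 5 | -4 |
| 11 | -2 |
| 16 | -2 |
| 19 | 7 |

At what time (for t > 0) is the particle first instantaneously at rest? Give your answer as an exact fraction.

v changes sign on 0–5 s (from 5 to -4); the graph is linear there, so v = 0 at t = 0 + (-5)·(5 − 0)/(-4 − 5) = 25/9 s.

t = 25/9 s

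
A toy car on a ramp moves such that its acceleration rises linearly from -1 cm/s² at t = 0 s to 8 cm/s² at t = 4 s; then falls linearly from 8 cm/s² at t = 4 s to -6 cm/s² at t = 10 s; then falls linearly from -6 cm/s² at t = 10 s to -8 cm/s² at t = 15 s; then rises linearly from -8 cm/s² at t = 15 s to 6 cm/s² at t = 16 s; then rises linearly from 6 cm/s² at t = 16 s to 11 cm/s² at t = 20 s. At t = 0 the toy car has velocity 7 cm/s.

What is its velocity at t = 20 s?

Δv equals the area under the a-t graph; then v = v₀ + Δv.
0–4 s: ½(-1 + 8)(4) = 14 cm/s
4–10 s: ½(8 + -6)(6) = 6 cm/s
10–15 s: ½(-6 + -8)(5) = -35 cm/s
15–16 s: ½(-8 + 6)(1) = -1 cm/s
16–20 s: ½(6 + 11)(4) = 34 cm/s
Δv = 18 cm/s, so v(20) = 7 + (18) = 25 cm/s.

25 cm/s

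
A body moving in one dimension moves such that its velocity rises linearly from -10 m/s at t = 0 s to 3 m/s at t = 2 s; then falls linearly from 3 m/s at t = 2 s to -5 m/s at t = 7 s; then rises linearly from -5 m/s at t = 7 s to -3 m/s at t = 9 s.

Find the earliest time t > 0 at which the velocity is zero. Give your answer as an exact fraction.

t = 20/13 s

v changes sign on 0–2 s (from -10 to 3); the graph is linear there, so v = 0 at t = 0 + (10)·(2 − 0)/(3 − -10) = 20/13 s.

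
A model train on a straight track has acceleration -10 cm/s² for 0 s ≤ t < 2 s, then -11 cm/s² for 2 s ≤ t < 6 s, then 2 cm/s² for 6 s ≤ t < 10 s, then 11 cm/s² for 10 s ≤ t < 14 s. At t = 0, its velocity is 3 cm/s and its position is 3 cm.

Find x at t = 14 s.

-519 cm

On each constant-a segment, Δv = aΔt and Δx = v₀Δt + ½aΔt²; chain segment to segment.
0–2 s: v starts 3 cm/s; Δx = 3·2 + ½·-10·2² = -14 cm; v ends -17 cm/s.
2–6 s: v starts -17 cm/s; Δx = -17·4 + ½·-11·4² = -156 cm; v ends -61 cm/s.
6–10 s: v starts -61 cm/s; Δx = -61·4 + ½·2·4² = -228 cm; v ends -53 cm/s.
10–14 s: v starts -53 cm/s; Δx = -53·4 + ½·11·4² = -124 cm; v ends -9 cm/s.
x(14) = 3 + Σ Δx = -519 cm.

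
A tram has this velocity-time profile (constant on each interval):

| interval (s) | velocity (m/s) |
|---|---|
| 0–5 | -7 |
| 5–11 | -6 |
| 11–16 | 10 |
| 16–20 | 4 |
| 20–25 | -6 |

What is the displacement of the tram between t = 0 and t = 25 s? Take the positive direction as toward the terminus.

Net displacement equals the area under the velocity-time graph (areas below the axis count negative).
0–5 s: -7 × 5 = -35 m
5–11 s: -6 × 6 = -36 m
11–16 s: 10 × 5 = 50 m
16–20 s: 4 × 4 = 16 m
20–25 s: -6 × 5 = -30 m
Net displacement = -35 m

-35 m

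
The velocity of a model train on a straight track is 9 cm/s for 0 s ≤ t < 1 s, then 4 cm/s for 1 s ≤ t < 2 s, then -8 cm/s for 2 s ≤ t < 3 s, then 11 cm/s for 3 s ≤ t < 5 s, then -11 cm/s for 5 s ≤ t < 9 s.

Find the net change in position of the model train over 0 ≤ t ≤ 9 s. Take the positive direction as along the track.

-17 cm

Net displacement equals the area under the velocity-time graph (areas below the axis count negative).
0–1 s: 9 × 1 = 9 cm
1–2 s: 4 × 1 = 4 cm
2–3 s: -8 × 1 = -8 cm
3–5 s: 11 × 2 = 22 cm
5–9 s: -11 × 4 = -44 cm
Net displacement = -17 cm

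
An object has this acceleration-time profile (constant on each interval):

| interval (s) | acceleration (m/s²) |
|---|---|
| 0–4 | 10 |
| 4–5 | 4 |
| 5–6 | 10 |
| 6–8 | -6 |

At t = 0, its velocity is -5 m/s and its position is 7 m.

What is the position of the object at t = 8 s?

234 m

On each constant-a segment, Δv = aΔt and Δx = v₀Δt + ½aΔt²; chain segment to segment.
0–4 s: v starts -5 m/s; Δx = -5·4 + ½·10·4² = 60 m; v ends 35 m/s.
4–5 s: v starts 35 m/s; Δx = 35·1 + ½·4·1² = 37 m; v ends 39 m/s.
5–6 s: v starts 39 m/s; Δx = 39·1 + ½·10·1² = 44 m; v ends 49 m/s.
6–8 s: v starts 49 m/s; Δx = 49·2 + ½·-6·2² = 86 m; v ends 37 m/s.
x(8) = 7 + Σ Δx = 234 m.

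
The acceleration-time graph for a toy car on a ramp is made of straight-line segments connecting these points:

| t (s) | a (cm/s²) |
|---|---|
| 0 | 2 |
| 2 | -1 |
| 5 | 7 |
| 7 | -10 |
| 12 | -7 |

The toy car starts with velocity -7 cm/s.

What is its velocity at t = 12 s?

Δv equals the area under the a-t graph; then v = v₀ + Δv.
0–2 s: ½(2 + -1)(2) = 1 cm/s
2–5 s: ½(-1 + 7)(3) = 9 cm/s
5–7 s: ½(7 + -10)(2) = -3 cm/s
7–12 s: ½(-10 + -7)(5) = -42.5 cm/s
Δv = -35.5 cm/s, so v(12) = -7 + (-35.5) = -42.5 cm/s.

-42.5 cm/s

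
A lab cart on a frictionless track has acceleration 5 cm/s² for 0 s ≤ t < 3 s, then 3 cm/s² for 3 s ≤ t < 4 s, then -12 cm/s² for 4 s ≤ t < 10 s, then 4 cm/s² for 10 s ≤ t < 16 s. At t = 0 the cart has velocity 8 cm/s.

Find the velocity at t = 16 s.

-22 cm/s

Δv equals the area under the a-t graph; then v = v₀ + Δv.
0–3 s: 5 × 3 = 15 cm/s
3–4 s: 3 × 1 = 3 cm/s
4–10 s: -12 × 6 = -72 cm/s
10–16 s: 4 × 6 = 24 cm/s
Δv = -30 cm/s, so v(16) = 8 + (-30) = -22 cm/s.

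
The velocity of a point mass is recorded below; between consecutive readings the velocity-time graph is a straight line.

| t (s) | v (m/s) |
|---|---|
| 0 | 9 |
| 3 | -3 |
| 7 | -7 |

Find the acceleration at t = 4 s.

-1 m/s²

Acceleration is the slope of the v-t graph on 3–7 s: (-7 − -3)/(7 − 3) = -1 m/s².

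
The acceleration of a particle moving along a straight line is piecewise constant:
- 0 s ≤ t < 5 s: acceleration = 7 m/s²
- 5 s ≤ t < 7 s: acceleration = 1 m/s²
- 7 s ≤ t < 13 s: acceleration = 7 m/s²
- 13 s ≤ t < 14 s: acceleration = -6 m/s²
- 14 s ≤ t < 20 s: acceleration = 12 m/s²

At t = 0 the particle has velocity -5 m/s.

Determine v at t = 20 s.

Δv equals the area under the a-t graph; then v = v₀ + Δv.
0–5 s: 7 × 5 = 35 m/s
5–7 s: 1 × 2 = 2 m/s
7–13 s: 7 × 6 = 42 m/s
13–14 s: -6 × 1 = -6 m/s
14–20 s: 12 × 6 = 72 m/s
Δv = 145 m/s, so v(20) = -5 + (145) = 140 m/s.

140 m/s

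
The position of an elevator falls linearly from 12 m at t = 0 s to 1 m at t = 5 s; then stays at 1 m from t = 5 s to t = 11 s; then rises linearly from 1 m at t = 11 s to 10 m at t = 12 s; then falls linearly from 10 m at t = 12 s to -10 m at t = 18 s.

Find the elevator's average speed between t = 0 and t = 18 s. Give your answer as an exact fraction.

Average speed = (total path length)/(elapsed time); on a piecewise-linear x-t graph the path length is Σ|Δx|.
0–5 s: |Δx| = |1 − 12| = 11 m
5–11 s: |Δx| = |1 − 1| = 0 m
11–12 s: |Δx| = |10 − 1| = 9 m
12–18 s: |Δx| = |-10 − 10| = 20 m
Total path = 40 m; average speed = 40/18 = 20/9 m/s.

20/9 m/s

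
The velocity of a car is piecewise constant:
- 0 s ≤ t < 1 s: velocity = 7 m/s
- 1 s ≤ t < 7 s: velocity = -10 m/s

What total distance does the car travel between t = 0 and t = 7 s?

Total distance travelled is ∫|v| dt — sum the magnitudes of each area piece.
0–1 s: |7| × 1 = 7 m
1–7 s: |-10| × 6 = 60 m
Total distance = 67 m

67 m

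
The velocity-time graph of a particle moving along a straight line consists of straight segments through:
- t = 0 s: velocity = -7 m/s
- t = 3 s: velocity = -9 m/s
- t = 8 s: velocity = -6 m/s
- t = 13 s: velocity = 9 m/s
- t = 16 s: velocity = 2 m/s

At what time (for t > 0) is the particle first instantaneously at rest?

t = 10 s

v changes sign on 8–13 s (from -6 to 9); the graph is linear there, so v = 0 at t = 8 + (6)·(13 − 8)/(9 − -6) = 10 s.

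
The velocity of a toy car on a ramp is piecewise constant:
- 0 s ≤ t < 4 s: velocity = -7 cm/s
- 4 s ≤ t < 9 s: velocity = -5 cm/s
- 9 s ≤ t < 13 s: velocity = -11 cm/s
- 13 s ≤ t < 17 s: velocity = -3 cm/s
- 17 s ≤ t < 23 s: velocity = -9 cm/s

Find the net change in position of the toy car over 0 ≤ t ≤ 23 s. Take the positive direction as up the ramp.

Net displacement equals the area under the velocity-time graph (areas below the axis count negative).
0–4 s: -7 × 4 = -28 cm
4–9 s: -5 × 5 = -25 cm
9–13 s: -11 × 4 = -44 cm
13–17 s: -3 × 4 = -12 cm
17–23 s: -9 × 6 = -54 cm
Net displacement = -163 cm

-163 cm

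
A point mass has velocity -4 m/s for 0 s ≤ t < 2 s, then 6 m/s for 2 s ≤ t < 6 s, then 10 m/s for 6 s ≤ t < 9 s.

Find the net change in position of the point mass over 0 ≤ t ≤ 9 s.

46 m

Displacement is the signed area under the v-t curve.
0–2 s: -4 × 2 = -8 m
2–6 s: 6 × 4 = 24 m
6–9 s: 10 × 3 = 30 m
Net displacement = 46 m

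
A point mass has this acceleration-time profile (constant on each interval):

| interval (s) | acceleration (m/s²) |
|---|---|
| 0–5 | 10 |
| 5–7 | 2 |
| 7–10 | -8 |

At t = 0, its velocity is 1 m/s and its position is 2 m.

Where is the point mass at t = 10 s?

367 m

On each constant-a segment, Δv = aΔt and Δx = v₀Δt + ½aΔt²; chain segment to segment.
0–5 s: v starts 1 m/s; Δx = 1·5 + ½·10·5² = 130 m; v ends 51 m/s.
5–7 s: v starts 51 m/s; Δx = 51·2 + ½·2·2² = 106 m; v ends 55 m/s.
7–10 s: v starts 55 m/s; Δx = 55·3 + ½·-8·3² = 129 m; v ends 31 m/s.
x(10) = 2 + Σ Δx = 367 m.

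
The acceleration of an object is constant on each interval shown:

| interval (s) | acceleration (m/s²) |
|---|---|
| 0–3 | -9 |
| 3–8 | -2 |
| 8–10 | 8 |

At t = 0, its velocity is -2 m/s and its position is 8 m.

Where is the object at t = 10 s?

-270.5 m

On each constant-a segment, Δv = aΔt and Δx = v₀Δt + ½aΔt²; chain segment to segment.
0–3 s: v starts -2 m/s; Δx = -2·3 + ½·-9·3² = -46.5 m; v ends -29 m/s.
3–8 s: v starts -29 m/s; Δx = -29·5 + ½·-2·5² = -170 m; v ends -39 m/s.
8–10 s: v starts -39 m/s; Δx = -39·2 + ½·8·2² = -62 m; v ends -23 m/s.
x(10) = 8 + Σ Δx = -270.5 m.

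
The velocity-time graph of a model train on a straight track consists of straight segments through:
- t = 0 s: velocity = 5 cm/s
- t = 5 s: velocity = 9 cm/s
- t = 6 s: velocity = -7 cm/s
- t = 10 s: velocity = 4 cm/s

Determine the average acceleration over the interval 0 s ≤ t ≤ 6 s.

-2 cm/s²

Average acceleration = Δv/Δt = (-7 − 5)/(6 − 0) = -2 cm/s².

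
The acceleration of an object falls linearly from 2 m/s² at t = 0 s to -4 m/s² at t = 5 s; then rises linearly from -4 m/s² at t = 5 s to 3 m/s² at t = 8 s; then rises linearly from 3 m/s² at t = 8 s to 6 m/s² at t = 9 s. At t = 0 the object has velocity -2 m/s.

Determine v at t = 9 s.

-4 m/s

Δv equals the area under the a-t graph; then v = v₀ + Δv.
0–5 s: ½(2 + -4)(5) = -5 m/s
5–8 s: ½(-4 + 3)(3) = -1.5 m/s
8–9 s: ½(3 + 6)(1) = 4.5 m/s
Δv = -2 m/s, so v(9) = -2 + (-2) = -4 m/s.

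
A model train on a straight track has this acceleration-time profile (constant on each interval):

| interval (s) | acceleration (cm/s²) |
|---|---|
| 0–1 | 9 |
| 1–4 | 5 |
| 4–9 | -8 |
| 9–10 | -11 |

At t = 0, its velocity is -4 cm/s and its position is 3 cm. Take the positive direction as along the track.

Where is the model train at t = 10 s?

On each constant-a segment, Δv = aΔt and Δx = v₀Δt + ½aΔt²; chain segment to segment.
0–1 s: v starts -4 cm/s; Δx = -4·1 + ½·9·1² = 0.5 cm; v ends 5 cm/s.
1–4 s: v starts 5 cm/s; Δx = 5·3 + ½·5·3² = 37.5 cm; v ends 20 cm/s.
4–9 s: v starts 20 cm/s; Δx = 20·5 + ½·-8·5² = 0 cm; v ends -20 cm/s.
9–10 s: v starts -20 cm/s; Δx = -20·1 + ½·-11·1² = -25.5 cm; v ends -31 cm/s.
x(10) = 3 + Σ Δx = 15.5 cm.

15.5 cm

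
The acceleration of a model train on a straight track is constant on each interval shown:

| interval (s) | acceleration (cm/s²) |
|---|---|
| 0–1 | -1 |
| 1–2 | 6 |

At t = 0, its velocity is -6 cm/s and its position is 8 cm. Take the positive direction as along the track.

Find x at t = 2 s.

On each constant-a segment, Δv = aΔt and Δx = v₀Δt + ½aΔt²; chain segment to segment.
0–1 s: v starts -6 cm/s; Δx = -6·1 + ½·-1·1² = -6.5 cm; v ends -7 cm/s.
1–2 s: v starts -7 cm/s; Δx = -7·1 + ½·6·1² = -4 cm; v ends -1 cm/s.
x(2) = 8 + Σ Δx = -2.5 cm.

-2.5 cm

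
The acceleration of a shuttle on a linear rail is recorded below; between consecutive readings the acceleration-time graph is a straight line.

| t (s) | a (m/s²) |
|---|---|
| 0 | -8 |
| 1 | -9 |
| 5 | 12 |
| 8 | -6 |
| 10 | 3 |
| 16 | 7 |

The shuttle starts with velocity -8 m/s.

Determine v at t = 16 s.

25.5 m/s

Δv equals the area under the a-t graph; then v = v₀ + Δv.
0–1 s: ½(-8 + -9)(1) = -8.5 m/s
1–5 s: ½(-9 + 12)(4) = 6 m/s
5–8 s: ½(12 + -6)(3) = 9 m/s
8–10 s: ½(-6 + 3)(2) = -3 m/s
10–16 s: ½(3 + 7)(6) = 30 m/s
Δv = 33.5 m/s, so v(16) = -8 + (33.5) = 25.5 m/s.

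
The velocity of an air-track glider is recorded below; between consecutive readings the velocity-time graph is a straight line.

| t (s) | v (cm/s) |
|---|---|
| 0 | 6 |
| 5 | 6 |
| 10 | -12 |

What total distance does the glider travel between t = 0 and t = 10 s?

55 cm

Total distance travelled is ∫|v| dt — sum the magnitudes of each area piece.
0–5 s: |6| × 5 = 30 cm
5–10 s: v = 0 at t = 20/3 s; triangle areas 5 + 20 = 25 cm
Total distance = 55 cm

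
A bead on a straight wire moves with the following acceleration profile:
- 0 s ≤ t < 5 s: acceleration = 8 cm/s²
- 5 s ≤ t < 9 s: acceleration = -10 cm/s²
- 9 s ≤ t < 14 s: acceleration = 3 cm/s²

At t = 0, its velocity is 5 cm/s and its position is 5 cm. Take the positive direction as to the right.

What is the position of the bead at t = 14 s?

On each constant-a segment, Δv = aΔt and Δx = v₀Δt + ½aΔt²; chain segment to segment.
0–5 s: v starts 5 cm/s; Δx = 5·5 + ½·8·5² = 125 cm; v ends 45 cm/s.
5–9 s: v starts 45 cm/s; Δx = 45·4 + ½·-10·4² = 100 cm; v ends 5 cm/s.
9–14 s: v starts 5 cm/s; Δx = 5·5 + ½·3·5² = 62.5 cm; v ends 20 cm/s.
x(14) = 5 + Σ Δx = 292.5 cm.

292.5 cm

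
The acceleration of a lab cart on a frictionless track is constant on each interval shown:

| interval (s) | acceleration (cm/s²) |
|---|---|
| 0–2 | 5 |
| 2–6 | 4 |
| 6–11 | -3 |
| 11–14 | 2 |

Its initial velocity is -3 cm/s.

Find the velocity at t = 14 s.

Δv equals the area under the a-t graph; then v = v₀ + Δv.
0–2 s: 5 × 2 = 10 cm/s
2–6 s: 4 × 4 = 16 cm/s
6–11 s: -3 × 5 = -15 cm/s
11–14 s: 2 × 3 = 6 cm/s
Δv = 17 cm/s, so v(14) = -3 + (17) = 14 cm/s.

14 cm/s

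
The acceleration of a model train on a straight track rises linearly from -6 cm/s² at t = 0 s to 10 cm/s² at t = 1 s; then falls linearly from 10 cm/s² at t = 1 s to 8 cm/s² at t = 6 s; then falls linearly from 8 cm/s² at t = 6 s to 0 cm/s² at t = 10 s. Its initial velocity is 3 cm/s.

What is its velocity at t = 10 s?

Δv equals the area under the a-t graph; then v = v₀ + Δv.
0–1 s: ½(-6 + 10)(1) = 2 cm/s
1–6 s: ½(10 + 8)(5) = 45 cm/s
6–10 s: ½(8 + 0)(4) = 16 cm/s
Δv = 63 cm/s, so v(10) = 3 + (63) = 66 cm/s.

66 cm/s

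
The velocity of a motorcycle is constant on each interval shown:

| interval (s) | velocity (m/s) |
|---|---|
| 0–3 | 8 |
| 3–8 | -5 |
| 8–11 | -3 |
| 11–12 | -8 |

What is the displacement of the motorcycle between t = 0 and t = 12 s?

Net displacement equals the area under the velocity-time graph (areas below the axis count negative).
0–3 s: 8 × 3 = 24 m
3–8 s: -5 × 5 = -25 m
8–11 s: -3 × 3 = -9 m
11–12 s: -8 × 1 = -8 m
Net displacement = -18 m

-18 m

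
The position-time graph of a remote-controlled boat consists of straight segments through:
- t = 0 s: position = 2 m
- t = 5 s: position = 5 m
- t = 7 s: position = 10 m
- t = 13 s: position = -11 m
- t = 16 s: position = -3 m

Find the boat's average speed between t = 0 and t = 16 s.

Average speed = (total path length)/(elapsed time); on a piecewise-linear x-t graph the path length is Σ|Δx|.
0–5 s: |Δx| = |5 − 2| = 3 m
5–7 s: |Δx| = |10 − 5| = 5 m
7–13 s: |Δx| = |-11 − 10| = 21 m
13–16 s: |Δx| = |-3 − -11| = 8 m
Total path = 37 m; average speed = 37/16 = 2.3125 m/s.

2.3125 m/s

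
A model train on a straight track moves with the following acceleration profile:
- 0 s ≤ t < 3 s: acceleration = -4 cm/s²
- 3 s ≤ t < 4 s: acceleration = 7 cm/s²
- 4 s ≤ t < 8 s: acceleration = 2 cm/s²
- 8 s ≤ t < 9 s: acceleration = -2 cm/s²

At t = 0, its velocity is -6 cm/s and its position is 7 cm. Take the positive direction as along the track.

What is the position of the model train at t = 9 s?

-75.5 cm

On each constant-a segment, Δv = aΔt and Δx = v₀Δt + ½aΔt²; chain segment to segment.
0–3 s: v starts -6 cm/s; Δx = -6·3 + ½·-4·3² = -36 cm; v ends -18 cm/s.
3–4 s: v starts -18 cm/s; Δx = -18·1 + ½·7·1² = -14.5 cm; v ends -11 cm/s.
4–8 s: v starts -11 cm/s; Δx = -11·4 + ½·2·4² = -28 cm; v ends -3 cm/s.
8–9 s: v starts -3 cm/s; Δx = -3·1 + ½·-2·1² = -4 cm; v ends -5 cm/s.
x(9) = 7 + Σ Δx = -75.5 cm.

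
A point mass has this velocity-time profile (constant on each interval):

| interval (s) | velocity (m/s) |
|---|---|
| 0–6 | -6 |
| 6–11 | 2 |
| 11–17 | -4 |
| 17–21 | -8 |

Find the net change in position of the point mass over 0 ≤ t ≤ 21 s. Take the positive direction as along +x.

Displacement is the signed area under the v-t curve.
0–6 s: -6 × 6 = -36 m
6–11 s: 2 × 5 = 10 m
11–17 s: -4 × 6 = -24 m
17–21 s: -8 × 4 = -32 m
Net displacement = -82 m

-82 m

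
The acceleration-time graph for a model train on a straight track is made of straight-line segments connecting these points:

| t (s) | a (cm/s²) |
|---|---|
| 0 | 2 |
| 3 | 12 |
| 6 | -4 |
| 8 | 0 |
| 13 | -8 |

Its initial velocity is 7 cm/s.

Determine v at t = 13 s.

16 cm/s

Δv equals the area under the a-t graph; then v = v₀ + Δv.
0–3 s: ½(2 + 12)(3) = 21 cm/s
3–6 s: ½(12 + -4)(3) = 12 cm/s
6–8 s: ½(-4 + 0)(2) = -4 cm/s
8–13 s: ½(0 + -8)(5) = -20 cm/s
Δv = 9 cm/s, so v(13) = 7 + (9) = 16 cm/s.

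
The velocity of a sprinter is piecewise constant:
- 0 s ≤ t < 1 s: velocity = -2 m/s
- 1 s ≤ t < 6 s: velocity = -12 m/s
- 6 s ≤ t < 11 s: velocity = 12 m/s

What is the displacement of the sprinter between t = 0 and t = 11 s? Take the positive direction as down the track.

-2 m

Net displacement equals the area under the velocity-time graph (areas below the axis count negative).
0–1 s: -2 × 1 = -2 m
1–6 s: -12 × 5 = -60 m
6–11 s: 12 × 5 = 60 m
Net displacement = -2 m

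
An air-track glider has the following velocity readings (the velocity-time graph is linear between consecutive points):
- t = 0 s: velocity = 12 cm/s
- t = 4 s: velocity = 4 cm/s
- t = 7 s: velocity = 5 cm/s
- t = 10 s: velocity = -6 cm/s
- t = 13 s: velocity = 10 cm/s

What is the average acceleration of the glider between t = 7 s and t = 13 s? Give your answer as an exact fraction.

Average acceleration = Δv/Δt = (10 − 5)/(13 − 7) = 5/6 cm/s².

5/6 cm/s²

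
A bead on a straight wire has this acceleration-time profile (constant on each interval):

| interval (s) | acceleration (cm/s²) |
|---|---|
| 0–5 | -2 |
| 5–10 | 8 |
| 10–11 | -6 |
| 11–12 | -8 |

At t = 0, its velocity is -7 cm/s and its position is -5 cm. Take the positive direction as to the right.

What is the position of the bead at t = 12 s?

-17 cm

On each constant-a segment, Δv = aΔt and Δx = v₀Δt + ½aΔt²; chain segment to segment.
0–5 s: v starts -7 cm/s; Δx = -7·5 + ½·-2·5² = -60 cm; v ends -17 cm/s.
5–10 s: v starts -17 cm/s; Δx = -17·5 + ½·8·5² = 15 cm; v ends 23 cm/s.
10–11 s: v starts 23 cm/s; Δx = 23·1 + ½·-6·1² = 20 cm; v ends 17 cm/s.
11–12 s: v starts 17 cm/s; Δx = 17·1 + ½·-8·1² = 13 cm; v ends 9 cm/s.
x(12) = -5 + Σ Δx = -17 cm.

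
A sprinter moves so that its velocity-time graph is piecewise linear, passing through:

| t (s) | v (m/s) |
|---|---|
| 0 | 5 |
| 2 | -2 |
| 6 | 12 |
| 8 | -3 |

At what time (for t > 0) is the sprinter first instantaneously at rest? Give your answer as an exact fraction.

v changes sign on 0–2 s (from 5 to -2); the graph is linear there, so v = 0 at t = 0 + (-5)·(2 − 0)/(-2 − 5) = 10/7 s.

t = 10/7 s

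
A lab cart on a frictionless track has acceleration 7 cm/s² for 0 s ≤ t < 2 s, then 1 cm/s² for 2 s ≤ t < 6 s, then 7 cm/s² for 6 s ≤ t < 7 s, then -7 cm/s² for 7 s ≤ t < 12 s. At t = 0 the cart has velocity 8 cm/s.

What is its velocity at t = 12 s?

-2 cm/s

Δv equals the area under the a-t graph; then v = v₀ + Δv.
0–2 s: 7 × 2 = 14 cm/s
2–6 s: 1 × 4 = 4 cm/s
6–7 s: 7 × 1 = 7 cm/s
7–12 s: -7 × 5 = -35 cm/s
Δv = -10 cm/s, so v(12) = 8 + (-10) = -2 cm/s.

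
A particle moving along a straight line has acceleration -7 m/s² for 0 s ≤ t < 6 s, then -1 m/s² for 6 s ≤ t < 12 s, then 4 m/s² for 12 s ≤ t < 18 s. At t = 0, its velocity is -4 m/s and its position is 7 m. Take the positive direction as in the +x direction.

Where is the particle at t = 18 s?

-677 m

On each constant-a segment, Δv = aΔt and Δx = v₀Δt + ½aΔt²; chain segment to segment.
0–6 s: v starts -4 m/s; Δx = -4·6 + ½·-7·6² = -150 m; v ends -46 m/s.
6–12 s: v starts -46 m/s; Δx = -46·6 + ½·-1·6² = -294 m; v ends -52 m/s.
12–18 s: v starts -52 m/s; Δx = -52·6 + ½·4·6² = -240 m; v ends -28 m/s.
x(18) = 7 + Σ Δx = -677 m.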